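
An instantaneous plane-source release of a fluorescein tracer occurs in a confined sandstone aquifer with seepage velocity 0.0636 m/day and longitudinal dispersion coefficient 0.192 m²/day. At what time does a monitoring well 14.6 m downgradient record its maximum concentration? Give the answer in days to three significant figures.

For the 1D instantaneous-source solution, setting ∂C/∂t = 0 at fixed x gives v²t² + 2Dt − x² = 0, so t = (√(D² + v²x²) − D)/v².
√(D² + v²x²) = √(0.192² + 0.0636² × 14.6²) = 0.9482; v² = 0.00404496.
t = (0.9482 − 0.192)/0.00404496 = 187 days (vs. the pure-advection estimate x/v = 230 d).

187 days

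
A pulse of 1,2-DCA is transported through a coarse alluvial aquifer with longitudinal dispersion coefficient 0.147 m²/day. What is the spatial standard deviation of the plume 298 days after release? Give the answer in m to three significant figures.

Dispersive spreading gives a Gaussian with σ² = 2Dt; advection only shifts the center.
σ = √(2 × 0.147 × 298) = 9.36 m.

9.36 m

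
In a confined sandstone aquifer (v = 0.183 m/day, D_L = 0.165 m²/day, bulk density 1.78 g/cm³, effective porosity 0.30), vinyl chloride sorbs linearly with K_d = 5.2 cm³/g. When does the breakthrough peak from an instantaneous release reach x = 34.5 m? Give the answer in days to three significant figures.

5850 days

Retardation factor R = 1 + ρ_b·K_d/n = 1 + 1.78 × 5.2/0.30 = 31.85.
Sorption retards both mechanisms: v_R = v/R = 0.005746 m/day, D_R = D/R = 0.005181 m²/day.
Peak time from v_R²t² + 2D_R t − x² = 0: t = (√(D_R² + v_R²x²) − D_R)/v_R².
√(D_R² + v_R²x²) = √(0.005181² + 0.005746² × 34.5²) = 0.1983; v_R² = 3.302e-05.
t = (0.1983 − 0.005181)/3.302e-05 = 5850 days.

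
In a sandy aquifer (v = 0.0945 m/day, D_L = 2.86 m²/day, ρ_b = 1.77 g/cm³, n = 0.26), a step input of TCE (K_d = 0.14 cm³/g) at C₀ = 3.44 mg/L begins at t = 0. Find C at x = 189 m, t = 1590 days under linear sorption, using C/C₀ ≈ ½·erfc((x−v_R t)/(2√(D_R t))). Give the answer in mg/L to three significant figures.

Retardation factor R = 1 + ρ_b·K_d/n = 1 + 1.77 × 0.14/0.26 = 1.953.
Sorption retards both mechanisms: v_R = v/R = 0.04839 m/day, D_R = D/R = 1.464 m²/day.
v_R·t = 0.04839 × 1590 = 76.9401 m; 2√(D_R t) = 96.49 m; argument = (189 − 76.9401)/96.49 = 1.161.
C = C₀ × ½·erfc(1.161) = 3.44 × 0.05031 = 0.173 mg/L.

0.173 mg/L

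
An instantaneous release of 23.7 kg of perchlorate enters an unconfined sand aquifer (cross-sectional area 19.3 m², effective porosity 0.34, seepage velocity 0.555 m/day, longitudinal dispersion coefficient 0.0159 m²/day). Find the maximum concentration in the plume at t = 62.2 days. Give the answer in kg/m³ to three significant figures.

1.02 kg/m³

The peak of an instantaneous 1D plume sits at x = vt; there the Gaussian factor is 1 and C_max = M/(n_e·A·√(4πDt)), where n_e·A is the pore area the mass is dissolved in.
√(4πDt) = √(4π × 0.0159 × 62.2) = 3.525 m, so C_max = 23.7/(0.34 × 19.3 × 3.525) = 1.02 kg/m³.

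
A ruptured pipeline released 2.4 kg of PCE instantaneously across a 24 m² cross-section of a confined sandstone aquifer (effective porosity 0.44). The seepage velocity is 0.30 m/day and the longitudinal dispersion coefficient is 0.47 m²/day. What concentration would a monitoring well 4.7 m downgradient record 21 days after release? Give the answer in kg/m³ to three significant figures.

0.0191 kg/m³

For an instantaneous plane source, C(x,t) = M/(n_e·A·√(4πDt)) · exp(−(x−vt)²/(4Dt)), with n_e·A the pore (flow) area.
Plume center vt = 0.30 × 21 = 6.3 m, so the well at 4.7 m is 1.6 m upgradient of the peak.
√(4πDt) = 11.14 m, giving peak height M/(n_e·A·√(4πDt)) = 2.4/(0.44 × 24 × 11.14) = 0.02040 kg/m³.
(x−vt)²/(4Dt) = (-1.6)²/(4 × 0.47 × 21) = 0.06484; exp(−0.06484) = 0.9372.
C = 0.02040 × 0.9372 = 0.0191 kg/m³.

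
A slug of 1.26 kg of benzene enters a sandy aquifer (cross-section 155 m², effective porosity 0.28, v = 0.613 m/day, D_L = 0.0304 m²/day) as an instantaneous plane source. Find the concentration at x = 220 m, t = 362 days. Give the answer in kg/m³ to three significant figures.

For an instantaneous plane source, C(x,t) = M/(n_e·A·√(4πDt)) · exp(−(x−vt)²/(4Dt)), with n_e·A the pore (flow) area.
Plume center vt = 0.613 × 362 = 221.906 m, so the well at 220 m is 1.906 m upgradient of the peak.
√(4πDt) = 11.76 m, giving peak height M/(n_e·A·√(4πDt)) = 1.26/(0.28 × 155 × 11.76) = 0.002469 kg/m³.
(x−vt)²/(4Dt) = (-1.906)²/(4 × 0.0304 × 362) = 0.08253; exp(−0.08253) = 0.9208.
C = 0.002469 × 0.9208 = 0.00227 kg/m³.

0.00227 kg/m³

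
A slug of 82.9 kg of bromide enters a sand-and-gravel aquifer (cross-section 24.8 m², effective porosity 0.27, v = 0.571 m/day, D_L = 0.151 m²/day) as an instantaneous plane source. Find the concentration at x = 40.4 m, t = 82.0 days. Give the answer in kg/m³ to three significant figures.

0.432 kg/m³

For an instantaneous plane source, C(x,t) = M/(n_e·A·√(4πDt)) · exp(−(x−vt)²/(4Dt)), with n_e·A the pore (flow) area.
Plume center vt = 0.571 × 82.0 = 46.822 m, so the well at 40.4 m is 6.422 m upgradient of the peak.
√(4πDt) = 12.47 m, giving peak height M/(n_e·A·√(4πDt)) = 82.9/(0.27 × 24.8 × 12.47) = 0.9928 kg/m³.
(x−vt)²/(4Dt) = (-6.422)²/(4 × 0.151 × 82.0) = 0.8327; exp(−0.8327) = 0.4349.
C = 0.9928 × 0.4349 = 0.432 kg/m³.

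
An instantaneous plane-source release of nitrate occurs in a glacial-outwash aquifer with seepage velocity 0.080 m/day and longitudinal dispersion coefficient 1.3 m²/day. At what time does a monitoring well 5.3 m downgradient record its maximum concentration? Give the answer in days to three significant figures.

For the 1D instantaneous-source solution, setting ∂C/∂t = 0 at fixed x gives v²t² + 2Dt − x² = 0, so t = (√(D² + v²x²) − D)/v².
√(D² + v²x²) = √(1.3² + 0.080² × 5.3²) = 1.367; v² = 0.0064.
t = (1.367 − 1.3)/0.0064 = 10.5 days (vs. the pure-advection estimate x/v = 66.2 d).

10.5 days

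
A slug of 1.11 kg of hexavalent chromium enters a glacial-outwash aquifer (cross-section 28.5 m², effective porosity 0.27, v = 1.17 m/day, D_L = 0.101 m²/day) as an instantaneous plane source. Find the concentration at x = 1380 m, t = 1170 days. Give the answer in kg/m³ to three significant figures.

0.00288 kg/m³

For an instantaneous plane source, C(x,t) = M/(n_e·A·√(4πDt)) · exp(−(x−vt)²/(4Dt)), with n_e·A the pore (flow) area.
Plume center vt = 1.17 × 1170 = 1368.9 m, so the well at 1380 m is 11.1 m downgradient of the peak.
√(4πDt) = 38.54 m, giving peak height M/(n_e·A·√(4πDt)) = 1.11/(0.27 × 28.5 × 38.54) = 0.003743 kg/m³.
(x−vt)²/(4Dt) = (11.1)²/(4 × 0.101 × 1170) = 0.2607; exp(−0.2607) = 0.7705.
C = 0.003743 × 0.7705 = 0.00288 kg/m³.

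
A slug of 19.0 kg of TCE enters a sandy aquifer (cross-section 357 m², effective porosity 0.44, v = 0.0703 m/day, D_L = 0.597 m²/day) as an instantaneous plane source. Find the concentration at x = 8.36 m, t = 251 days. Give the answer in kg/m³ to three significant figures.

For an instantaneous plane source, C(x,t) = M/(n_e·A·√(4πDt)) · exp(−(x−vt)²/(4Dt)), with n_e·A the pore (flow) area.
Plume center vt = 0.0703 × 251 = 17.6453 m, so the well at 8.36 m is 9.2853 m upgradient of the peak.
√(4πDt) = 43.39 m, giving peak height M/(n_e·A·√(4πDt)) = 19.0/(0.44 × 357 × 43.39) = 0.002788 kg/m³.
(x−vt)²/(4Dt) = (-9.2853)²/(4 × 0.597 × 251) = 0.1438; exp(−0.1438) = 0.8661.
C = 0.002788 × 0.8661 = 0.00241 kg/m³.

0.00241 kg/m³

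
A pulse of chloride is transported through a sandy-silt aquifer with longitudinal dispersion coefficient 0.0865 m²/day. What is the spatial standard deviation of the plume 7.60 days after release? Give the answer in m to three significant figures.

Dispersive spreading gives a Gaussian with σ² = 2Dt; advection only shifts the center.
σ = √(2 × 0.0865 × 7.60) = 1.15 m.

1.15 m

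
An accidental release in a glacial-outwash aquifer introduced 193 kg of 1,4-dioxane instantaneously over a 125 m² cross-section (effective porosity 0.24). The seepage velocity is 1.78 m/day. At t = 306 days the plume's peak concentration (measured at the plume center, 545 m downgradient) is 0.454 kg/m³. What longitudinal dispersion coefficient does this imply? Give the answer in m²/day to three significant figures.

At the plume center C_max = M/(n_e·A·√(4πDt)), so D = M²/(4πt·(n_e·A·C_max)²).
n_e·A·C_max = 0.24 × 125 × 0.454 = 13.62 kg/m.
D = 193²/(4π × 306 × 13.62²) = 0.0522 m²/day.

0.0522 m²/day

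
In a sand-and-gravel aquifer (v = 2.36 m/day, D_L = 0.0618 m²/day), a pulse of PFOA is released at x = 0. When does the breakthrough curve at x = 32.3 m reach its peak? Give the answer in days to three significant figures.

13.7 days

For the 1D instantaneous-source solution, setting ∂C/∂t = 0 at fixed x gives v²t² + 2Dt − x² = 0, so t = (√(D² + v²x²) − D)/v².
√(D² + v²x²) = √(0.0618² + 2.36² × 32.3²) = 76.23; v² = 5.5696.
t = (76.23 − 0.0618)/5.5696 = 13.7 days (vs. the pure-advection estimate x/v = 13.7 d).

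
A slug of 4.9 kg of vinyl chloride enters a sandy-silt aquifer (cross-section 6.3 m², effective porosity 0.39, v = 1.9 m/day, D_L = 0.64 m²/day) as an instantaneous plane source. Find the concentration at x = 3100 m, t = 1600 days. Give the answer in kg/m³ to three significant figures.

0.00730 kg/m³

For an instantaneous plane source, C(x,t) = M/(n_e·A·√(4πDt)) · exp(−(x−vt)²/(4Dt)), with n_e·A the pore (flow) area.
Plume center vt = 1.9 × 1600 = 3040 m, so the well at 3100 m is 60 m downgradient of the peak.
√(4πDt) = 113.4 m, giving peak height M/(n_e·A·√(4πDt)) = 4.9/(0.39 × 6.3 × 113.4) = 0.01759 kg/m³.
(x−vt)²/(4Dt) = (60)²/(4 × 0.64 × 1600) = 0.8789; exp(−0.8789) = 0.4152.
C = 0.01759 × 0.4152 = 0.00730 kg/m³.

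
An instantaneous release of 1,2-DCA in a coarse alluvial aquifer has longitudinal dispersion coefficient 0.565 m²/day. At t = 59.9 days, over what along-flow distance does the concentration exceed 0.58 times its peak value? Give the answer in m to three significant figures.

17.2 m

The plume is Gaussian with σ = √(2Dt) = √(2 × 0.565 × 59.9) = 8.227 m.
C/C_peak = exp(−Δx²/(2σ²)) = 0.58 ⇒ Δx = σ·√(−2 ln 0.58) = 8.227 × 1.044 = 8.589 m.
Width = 2Δx = 17.2 m.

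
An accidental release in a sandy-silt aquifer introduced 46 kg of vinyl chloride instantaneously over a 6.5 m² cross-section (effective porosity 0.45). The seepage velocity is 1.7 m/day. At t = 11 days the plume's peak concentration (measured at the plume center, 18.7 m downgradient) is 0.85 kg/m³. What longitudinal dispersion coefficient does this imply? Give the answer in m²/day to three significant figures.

2.48 m²/day

At the plume center C_max = M/(n_e·A·√(4πDt)), so D = M²/(4πt·(n_e·A·C_max)²).
n_e·A·C_max = 0.45 × 6.5 × 0.85 = 2.486 kg/m.
D = 46²/(4π × 11 × 2.486²) = 2.48 m²/day.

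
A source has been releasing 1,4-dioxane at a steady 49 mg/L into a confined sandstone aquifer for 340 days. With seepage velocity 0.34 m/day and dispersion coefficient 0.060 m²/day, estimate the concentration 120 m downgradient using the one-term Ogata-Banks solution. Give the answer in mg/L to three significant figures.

12.0 mg/L

For a continuous step input, C/C₀ ≈ ½·erfc((x−vt)/(2√(Dt))).
vt = 0.34 × 340 = 115.6 m and 2√(Dt) = 2√(0.060 × 340) = 9.033 m.
Argument (x−vt)/(2√(Dt)) = (120 − 115.6)/9.033 = 0.4871; ½·erfc(0.4871) = 0.2455.
C = 49 × 0.2455 = 12.0 mg/L.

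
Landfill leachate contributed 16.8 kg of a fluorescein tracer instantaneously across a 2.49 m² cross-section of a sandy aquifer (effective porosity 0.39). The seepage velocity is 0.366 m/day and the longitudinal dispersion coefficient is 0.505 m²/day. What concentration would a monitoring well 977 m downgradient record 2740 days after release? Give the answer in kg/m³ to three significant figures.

0.116 kg/m³

For an instantaneous plane source, C(x,t) = M/(n_e·A·√(4πDt)) · exp(−(x−vt)²/(4Dt)), with n_e·A the pore (flow) area.
Plume center vt = 0.366 × 2740 = 1002.84 m, so the well at 977 m is 25.84 m upgradient of the peak.
√(4πDt) = 131.9 m, giving peak height M/(n_e·A·√(4πDt)) = 16.8/(0.39 × 2.49 × 131.9) = 0.1312 kg/m³.
(x−vt)²/(4Dt) = (-25.84)²/(4 × 0.505 × 2740) = 0.1206; exp(−0.1206) = 0.8864.
C = 0.1312 × 0.8864 = 0.116 kg/m³.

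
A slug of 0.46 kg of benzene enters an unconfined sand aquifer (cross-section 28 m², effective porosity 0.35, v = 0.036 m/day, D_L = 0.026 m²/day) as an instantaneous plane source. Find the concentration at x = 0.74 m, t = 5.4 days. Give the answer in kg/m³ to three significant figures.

For an instantaneous plane source, C(x,t) = M/(n_e·A·√(4πDt)) · exp(−(x−vt)²/(4Dt)), with n_e·A the pore (flow) area.
Plume center vt = 0.036 × 5.4 = 0.1944 m, so the well at 0.74 m is 0.5456 m downgradient of the peak.
√(4πDt) = 1.328 m, giving peak height M/(n_e·A·√(4πDt)) = 0.46/(0.35 × 28 × 1.328) = 0.03535 kg/m³.
(x−vt)²/(4Dt) = (0.5456)²/(4 × 0.026 × 5.4) = 0.5301; exp(−0.5301) = 0.5885.
C = 0.03535 × 0.5885 = 0.0208 kg/m³.

0.0208 kg/m³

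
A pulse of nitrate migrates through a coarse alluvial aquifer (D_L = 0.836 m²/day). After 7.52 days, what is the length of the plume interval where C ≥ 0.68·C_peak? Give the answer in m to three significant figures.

The plume is Gaussian with σ = √(2Dt) = √(2 × 0.836 × 7.52) = 3.546 m.
C/C_peak = exp(−Δx²/(2σ²)) = 0.68 ⇒ Δx = σ·√(−2 ln 0.68) = 3.546 × 0.8783 = 3.114 m.
Width = 2Δx = 6.23 m.

6.23 m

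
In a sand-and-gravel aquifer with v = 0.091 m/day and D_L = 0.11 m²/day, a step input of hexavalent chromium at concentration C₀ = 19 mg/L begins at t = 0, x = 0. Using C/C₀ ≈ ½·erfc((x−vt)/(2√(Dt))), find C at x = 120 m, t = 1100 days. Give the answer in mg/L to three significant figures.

1.91 mg/L

For a continuous step input, C/C₀ ≈ ½·erfc((x−vt)/(2√(Dt))).
vt = 0.091 × 1100 = 100.1 m and 2√(Dt) = 2√(0.11 × 1100) = 22.00 m.
Argument (x−vt)/(2√(Dt)) = (120 − 100.1)/22.00 = 0.9045; ½·erfc(0.9045) = 0.1004.
C = 19 × 0.1004 = 1.91 mg/L.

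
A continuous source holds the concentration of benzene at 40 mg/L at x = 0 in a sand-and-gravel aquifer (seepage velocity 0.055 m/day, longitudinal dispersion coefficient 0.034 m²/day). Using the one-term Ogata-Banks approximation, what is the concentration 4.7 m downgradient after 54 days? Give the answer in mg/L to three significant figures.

7.33 mg/L

For a continuous step input, C/C₀ ≈ ½·erfc((x−vt)/(2√(Dt))).
vt = 0.055 × 54 = 2.97 m and 2√(Dt) = 2√(0.034 × 54) = 2.710 m.
Argument (x−vt)/(2√(Dt)) = (4.7 − 2.97)/2.710 = 0.6384; ½·erfc(0.6384) = 0.1833.
C = 40 × 0.1833 = 7.33 mg/L.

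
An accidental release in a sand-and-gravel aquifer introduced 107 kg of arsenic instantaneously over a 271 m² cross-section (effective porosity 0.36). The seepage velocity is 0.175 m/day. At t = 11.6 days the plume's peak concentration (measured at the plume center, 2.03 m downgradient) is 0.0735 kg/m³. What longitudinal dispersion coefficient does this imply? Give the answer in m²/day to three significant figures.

At the plume center C_max = M/(n_e·A·√(4πDt)), so D = M²/(4πt·(n_e·A·C_max)²).
n_e·A·C_max = 0.36 × 271 × 0.0735 = 7.171 kg/m.
D = 107²/(4π × 11.6 × 7.171²) = 1.53 m²/day.

1.53 m²/day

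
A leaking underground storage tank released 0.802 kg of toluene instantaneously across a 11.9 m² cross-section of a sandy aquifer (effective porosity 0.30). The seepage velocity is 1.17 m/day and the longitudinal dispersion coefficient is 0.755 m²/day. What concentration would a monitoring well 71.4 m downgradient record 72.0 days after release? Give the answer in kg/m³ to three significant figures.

0.00403 kg/m³

For an instantaneous plane source, C(x,t) = M/(n_e·A·√(4πDt)) · exp(−(x−vt)²/(4Dt)), with n_e·A the pore (flow) area.
Plume center vt = 1.17 × 72.0 = 84.24 m, so the well at 71.4 m is 12.84 m upgradient of the peak.
√(4πDt) = 26.14 m, giving peak height M/(n_e·A·√(4πDt)) = 0.802/(0.30 × 11.9 × 26.14) = 0.008594 kg/m³.
(x−vt)²/(4Dt) = (-12.84)²/(4 × 0.755 × 72.0) = 0.7582; exp(−0.7582) = 0.4685.
C = 0.008594 × 0.4685 = 0.00403 kg/m³.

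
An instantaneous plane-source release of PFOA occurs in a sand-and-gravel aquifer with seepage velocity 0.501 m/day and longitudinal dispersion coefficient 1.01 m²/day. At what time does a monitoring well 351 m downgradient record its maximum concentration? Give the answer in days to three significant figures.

697 days

For the 1D instantaneous-source solution, setting ∂C/∂t = 0 at fixed x gives v²t² + 2Dt − x² = 0, so t = (√(D² + v²x²) − D)/v².
√(D² + v²x²) = √(1.01² + 0.501² × 351²) = 175.9; v² = 0.251001.
t = (175.9 − 1.01)/0.251001 = 697 days (vs. the pure-advection estimate x/v = 701 d).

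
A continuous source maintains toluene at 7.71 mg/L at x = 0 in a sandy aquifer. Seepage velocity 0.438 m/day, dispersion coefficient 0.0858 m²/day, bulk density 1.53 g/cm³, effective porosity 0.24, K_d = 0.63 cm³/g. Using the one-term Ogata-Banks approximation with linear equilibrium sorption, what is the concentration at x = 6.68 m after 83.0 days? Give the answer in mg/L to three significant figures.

4.87 mg/L

Retardation factor R = 1 + ρ_b·K_d/n = 1 + 1.53 × 0.63/0.24 = 5.016.
Sorption retards both mechanisms: v_R = v/R = 0.08732 m/day, D_R = D/R = 0.01711 m²/day.
v_R·t = 0.08732 × 83.0 = 7.24756 m; 2√(D_R t) = 2.383 m; argument = (6.68 − 7.24756)/2.383 = -0.2382.
C = C₀ × ½·erfc(-0.2382) = 7.71 × 0.6319 = 4.87 mg/L.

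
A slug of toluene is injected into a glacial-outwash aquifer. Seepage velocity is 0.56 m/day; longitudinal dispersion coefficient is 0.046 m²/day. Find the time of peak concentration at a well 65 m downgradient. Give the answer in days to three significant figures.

For the 1D instantaneous-source solution, setting ∂C/∂t = 0 at fixed x gives v²t² + 2Dt − x² = 0, so t = (√(D² + v²x²) − D)/v².
√(D² + v²x²) = √(0.046² + 0.56² × 65²) = 36.40; v² = 0.3136.
t = (36.40 − 0.046)/0.3136 = 116 days (vs. the pure-advection estimate x/v = 116 d).

116 days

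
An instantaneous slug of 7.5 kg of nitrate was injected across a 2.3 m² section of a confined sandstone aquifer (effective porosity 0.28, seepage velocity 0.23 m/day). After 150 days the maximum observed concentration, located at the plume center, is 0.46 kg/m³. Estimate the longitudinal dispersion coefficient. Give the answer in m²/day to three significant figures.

0.340 m²/day

At the plume center C_max = M/(n_e·A·√(4πDt)), so D = M²/(4πt·(n_e·A·C_max)²).
n_e·A·C_max = 0.28 × 2.3 × 0.46 = 0.2962 kg/m.
D = 7.5²/(4π × 150 × 0.2962²) = 0.340 m²/day.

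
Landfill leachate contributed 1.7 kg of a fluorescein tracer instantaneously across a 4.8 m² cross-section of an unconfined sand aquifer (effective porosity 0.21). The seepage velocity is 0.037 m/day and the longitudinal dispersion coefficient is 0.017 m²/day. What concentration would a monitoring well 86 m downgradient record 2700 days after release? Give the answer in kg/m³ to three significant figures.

For an instantaneous plane source, C(x,t) = M/(n_e·A·√(4πDt)) · exp(−(x−vt)²/(4Dt)), with n_e·A the pore (flow) area.
Plume center vt = 0.037 × 2700 = 99.9 m, so the well at 86 m is 13.9 m upgradient of the peak.
√(4πDt) = 24.02 m, giving peak height M/(n_e·A·√(4πDt)) = 1.7/(0.21 × 4.8 × 24.02) = 0.07021 kg/m³.
(x−vt)²/(4Dt) = (-13.9)²/(4 × 0.017 × 2700) = 1.052; exp(−1.052) = 0.3492.
C = 0.07021 × 0.3492 = 0.0245 kg/m³.

0.0245 kg/m³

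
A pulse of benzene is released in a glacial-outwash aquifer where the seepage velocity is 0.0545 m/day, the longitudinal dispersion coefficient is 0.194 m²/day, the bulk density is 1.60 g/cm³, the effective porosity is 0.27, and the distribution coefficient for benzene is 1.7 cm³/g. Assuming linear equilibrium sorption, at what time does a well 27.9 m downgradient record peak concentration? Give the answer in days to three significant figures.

Retardation factor R = 1 + ρ_b·K_d/n = 1 + 1.60 × 1.7/0.27 = 11.07.
Sorption retards both mechanisms: v_R = v/R = 0.004923 m/day, D_R = D/R = 0.01752 m²/day.
Peak time from v_R²t² + 2D_R t − x² = 0: t = (√(D_R² + v_R²x²) − D_R)/v_R².
√(D_R² + v_R²x²) = √(0.01752² + 0.004923² × 27.9²) = 0.1385; v_R² = 2.424e-05.
t = (0.1385 − 0.01752)/2.424e-05 = 4990 days.

4990 days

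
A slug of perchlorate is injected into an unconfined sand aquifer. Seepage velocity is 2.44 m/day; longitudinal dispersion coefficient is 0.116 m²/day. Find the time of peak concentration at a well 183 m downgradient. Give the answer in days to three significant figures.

75.0 days

For the 1D instantaneous-source solution, setting ∂C/∂t = 0 at fixed x gives v²t² + 2Dt − x² = 0, so t = (√(D² + v²x²) − D)/v².
√(D² + v²x²) = √(0.116² + 2.44² × 183²) = 446.5; v² = 5.9536.
t = (446.5 − 0.116)/5.9536 = 75.0 days (vs. the pure-advection estimate x/v = 75.0 d).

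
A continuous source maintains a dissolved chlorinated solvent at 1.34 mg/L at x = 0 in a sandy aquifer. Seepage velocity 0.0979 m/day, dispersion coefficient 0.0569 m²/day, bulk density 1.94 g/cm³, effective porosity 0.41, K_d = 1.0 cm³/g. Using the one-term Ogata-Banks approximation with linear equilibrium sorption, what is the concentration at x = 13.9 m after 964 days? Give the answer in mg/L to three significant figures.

0.966 mg/L

Retardation factor R = 1 + ρ_b·K_d/n = 1 + 1.94 × 1.0/0.41 = 5.732.
Sorption retards both mechanisms: v_R = v/R = 0.01708 m/day, D_R = D/R = 0.009927 m²/day.
v_R·t = 0.01708 × 964 = 16.46512 m; 2√(D_R t) = 6.187 m; argument = (13.9 − 16.46512)/6.187 = -0.4146.
C = C₀ × ½·erfc(-0.4146) = 1.34 × 0.7212 = 0.966 mg/L.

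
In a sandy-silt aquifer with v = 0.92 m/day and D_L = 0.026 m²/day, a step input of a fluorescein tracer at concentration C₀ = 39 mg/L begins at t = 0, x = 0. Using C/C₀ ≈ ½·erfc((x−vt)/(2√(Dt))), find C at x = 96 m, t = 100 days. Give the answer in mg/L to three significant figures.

For a continuous step input, C/C₀ ≈ ½·erfc((x−vt)/(2√(Dt))).
vt = 0.92 × 100 = 92 m and 2√(Dt) = 2√(0.026 × 100) = 3.225 m.
Argument (x−vt)/(2√(Dt)) = (96 − 92)/3.225 = 1.240; ½·erfc(1.240) = 0.03975.
C = 39 × 0.03975 = 1.55 mg/L.

1.55 mg/L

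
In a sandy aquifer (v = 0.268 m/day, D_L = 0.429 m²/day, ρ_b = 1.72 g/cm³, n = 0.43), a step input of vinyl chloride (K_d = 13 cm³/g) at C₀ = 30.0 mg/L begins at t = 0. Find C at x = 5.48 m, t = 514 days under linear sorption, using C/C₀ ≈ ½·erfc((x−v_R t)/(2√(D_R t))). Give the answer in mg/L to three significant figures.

Retardation factor R = 1 + ρ_b·K_d/n = 1 + 1.72 × 13/0.43 = 53.00.
Sorption retards both mechanisms: v_R = v/R = 0.005057 m/day, D_R = D/R = 0.008094 m²/day.
v_R·t = 0.005057 × 514 = 2.599298 m; 2√(D_R t) = 4.079 m; argument = (5.48 − 2.599298)/4.079 = 0.7062.
C = C₀ × ½·erfc(0.7062) = 30.0 × 0.1590 = 4.77 mg/L.

4.77 mg/L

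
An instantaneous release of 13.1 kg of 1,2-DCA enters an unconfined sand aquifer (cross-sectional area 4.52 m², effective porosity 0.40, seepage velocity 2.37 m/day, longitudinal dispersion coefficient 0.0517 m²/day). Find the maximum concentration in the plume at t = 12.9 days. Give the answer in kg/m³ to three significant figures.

2.50 kg/m³

The peak of an instantaneous 1D plume sits at x = vt; there the Gaussian factor is 1 and C_max = M/(n_e·A·√(4πDt)), where n_e·A is the pore area the mass is dissolved in.
√(4πDt) = √(4π × 0.0517 × 12.9) = 2.895 m, so C_max = 13.1/(0.40 × 4.52 × 2.895) = 2.50 kg/m³.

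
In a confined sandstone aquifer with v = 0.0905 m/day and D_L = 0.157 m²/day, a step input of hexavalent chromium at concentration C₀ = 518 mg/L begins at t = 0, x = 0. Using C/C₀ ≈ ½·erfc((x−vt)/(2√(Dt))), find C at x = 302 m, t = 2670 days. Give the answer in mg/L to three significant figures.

9.61 mg/L

For a continuous step input, C/C₀ ≈ ½·erfc((x−vt)/(2√(Dt))).
vt = 0.0905 × 2670 = 241.635 m and 2√(Dt) = 2√(0.157 × 2670) = 40.95 m.
Argument (x−vt)/(2√(Dt)) = (302 − 241.635)/40.95 = 1.474; ½·erfc(1.474) = 0.01856.
C = 518 × 0.01856 = 9.61 mg/L.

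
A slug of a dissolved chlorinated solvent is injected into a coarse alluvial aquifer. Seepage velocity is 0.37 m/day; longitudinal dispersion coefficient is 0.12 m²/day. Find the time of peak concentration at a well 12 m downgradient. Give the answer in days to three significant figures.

31.6 days

For the 1D instantaneous-source solution, setting ∂C/∂t = 0 at fixed x gives v²t² + 2Dt − x² = 0, so t = (√(D² + v²x²) − D)/v².
√(D² + v²x²) = √(0.12² + 0.37² × 12²) = 4.442; v² = 0.1369.
t = (4.442 − 0.12)/0.1369 = 31.6 days (vs. the pure-advection estimate x/v = 32.4 d).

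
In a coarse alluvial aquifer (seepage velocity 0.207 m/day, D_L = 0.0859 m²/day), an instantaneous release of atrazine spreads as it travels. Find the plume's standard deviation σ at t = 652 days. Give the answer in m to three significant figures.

10.6 m

Dispersive spreading gives a Gaussian with σ² = 2Dt; advection only shifts the center.
σ = √(2 × 0.0859 × 652) = 10.6 m.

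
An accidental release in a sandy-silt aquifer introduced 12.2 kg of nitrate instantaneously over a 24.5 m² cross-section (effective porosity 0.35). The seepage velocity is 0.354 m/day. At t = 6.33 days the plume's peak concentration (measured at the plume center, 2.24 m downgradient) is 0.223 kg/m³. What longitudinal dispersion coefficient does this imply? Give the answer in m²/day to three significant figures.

0.512 m²/day

At the plume center C_max = M/(n_e·A·√(4πDt)), so D = M²/(4πt·(n_e·A·C_max)²).
n_e·A·C_max = 0.35 × 24.5 × 0.223 = 1.912 kg/m.
D = 12.2²/(4π × 6.33 × 1.912²) = 0.512 m²/day.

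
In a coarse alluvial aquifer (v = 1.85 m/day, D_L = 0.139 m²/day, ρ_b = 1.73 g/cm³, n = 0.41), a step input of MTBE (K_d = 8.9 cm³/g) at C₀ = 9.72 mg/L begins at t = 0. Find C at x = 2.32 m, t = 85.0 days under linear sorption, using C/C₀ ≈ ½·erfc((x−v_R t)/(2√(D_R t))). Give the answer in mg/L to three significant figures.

9.60 mg/L

Retardation factor R = 1 + ρ_b·K_d/n = 1 + 1.73 × 8.9/0.41 = 38.55.
Sorption retards both mechanisms: v_R = v/R = 0.04799 m/day, D_R = D/R = 0.003606 m²/day.
v_R·t = 0.04799 × 85.0 = 4.07915 m; 2√(D_R t) = 1.107 m; argument = (2.32 − 4.07915)/1.107 = -1.589.
C = C₀ × ½·erfc(-1.589) = 9.72 × 0.9877 = 9.60 mg/L.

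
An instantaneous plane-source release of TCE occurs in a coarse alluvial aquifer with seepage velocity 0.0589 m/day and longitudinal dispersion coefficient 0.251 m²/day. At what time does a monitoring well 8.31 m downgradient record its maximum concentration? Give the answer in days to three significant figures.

86.2 days

For the 1D instantaneous-source solution, setting ∂C/∂t = 0 at fixed x gives v²t² + 2Dt − x² = 0, so t = (√(D² + v²x²) − D)/v².
√(D² + v²x²) = √(0.251² + 0.0589² × 8.31²) = 0.5501; v² = 0.00346921.
t = (0.5501 − 0.251)/0.00346921 = 86.2 days (vs. the pure-advection estimate x/v = 141 d).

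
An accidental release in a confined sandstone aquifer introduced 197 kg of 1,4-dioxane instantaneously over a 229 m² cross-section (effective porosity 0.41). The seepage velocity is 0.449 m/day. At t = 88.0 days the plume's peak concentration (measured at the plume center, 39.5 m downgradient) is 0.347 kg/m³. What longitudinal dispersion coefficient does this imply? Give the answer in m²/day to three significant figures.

At the plume center C_max = M/(n_e·A·√(4πDt)), so D = M²/(4πt·(n_e·A·C_max)²).
n_e·A·C_max = 0.41 × 229 × 0.347 = 32.58 kg/m.
D = 197²/(4π × 88.0 × 32.58²) = 0.0331 m²/day.

0.0331 m²/day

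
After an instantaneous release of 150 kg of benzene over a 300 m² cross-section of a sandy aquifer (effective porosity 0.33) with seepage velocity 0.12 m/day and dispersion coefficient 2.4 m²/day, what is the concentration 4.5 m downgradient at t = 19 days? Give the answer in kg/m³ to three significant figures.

0.0616 kg/m³

For an instantaneous plane source, C(x,t) = M/(n_e·A·√(4πDt)) · exp(−(x−vt)²/(4Dt)), with n_e·A the pore (flow) area.
Plume center vt = 0.12 × 19 = 2.28 m, so the well at 4.5 m is 2.22 m downgradient of the peak.
√(4πDt) = 23.94 m, giving peak height M/(n_e·A·√(4πDt)) = 150/(0.33 × 300 × 23.94) = 0.06329 kg/m³.
(x−vt)²/(4Dt) = (2.22)²/(4 × 2.4 × 19) = 0.02702; exp(−0.02702) = 0.9733.
C = 0.06329 × 0.9733 = 0.0616 kg/m³.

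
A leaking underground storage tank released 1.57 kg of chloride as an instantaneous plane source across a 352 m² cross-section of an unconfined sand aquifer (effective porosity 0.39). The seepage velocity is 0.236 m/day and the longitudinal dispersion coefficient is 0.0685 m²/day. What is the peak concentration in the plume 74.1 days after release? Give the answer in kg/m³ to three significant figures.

0.00143 kg/m³

The peak of an instantaneous 1D plume sits at x = vt; there the Gaussian factor is 1 and C_max = M/(n_e·A·√(4πDt)), where n_e·A is the pore area the mass is dissolved in.
√(4πDt) = √(4π × 0.0685 × 74.1) = 7.987 m, so C_max = 1.57/(0.39 × 352 × 7.987) = 0.00143 kg/m³.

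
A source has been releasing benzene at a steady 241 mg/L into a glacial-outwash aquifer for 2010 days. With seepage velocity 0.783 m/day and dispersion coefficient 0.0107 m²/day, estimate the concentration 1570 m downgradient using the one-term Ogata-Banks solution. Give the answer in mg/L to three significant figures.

174 mg/L

For a continuous step input, C/C₀ ≈ ½·erfc((x−vt)/(2√(Dt))).
vt = 0.783 × 2010 = 1573.83 m and 2√(Dt) = 2√(0.0107 × 2010) = 9.275 m.
Argument (x−vt)/(2√(Dt)) = (1570 − 1573.83)/9.275 = -0.4129; ½·erfc(-0.4129) = 0.7204.
C = 241 × 0.7204 = 174 mg/L.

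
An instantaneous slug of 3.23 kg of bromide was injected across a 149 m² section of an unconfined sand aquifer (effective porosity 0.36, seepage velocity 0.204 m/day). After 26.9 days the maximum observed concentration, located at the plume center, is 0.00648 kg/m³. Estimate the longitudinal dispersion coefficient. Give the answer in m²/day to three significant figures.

At the plume center C_max = M/(n_e·A·√(4πDt)), so D = M²/(4πt·(n_e·A·C_max)²).
n_e·A·C_max = 0.36 × 149 × 0.00648 = 0.3476 kg/m.
D = 3.23²/(4π × 26.9 × 0.3476²) = 0.255 m²/day.

0.255 m²/day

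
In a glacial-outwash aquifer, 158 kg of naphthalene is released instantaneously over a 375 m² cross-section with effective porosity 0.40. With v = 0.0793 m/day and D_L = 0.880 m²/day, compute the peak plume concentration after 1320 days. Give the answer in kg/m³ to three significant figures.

The peak of an instantaneous 1D plume sits at x = vt; there the Gaussian factor is 1 and C_max = M/(n_e·A·√(4πDt)), where n_e·A is the pore area the mass is dissolved in.
√(4πDt) = √(4π × 0.880 × 1320) = 120.8 m, so C_max = 158/(0.40 × 375 × 120.8) = 0.00872 kg/m³.

0.00872 kg/m³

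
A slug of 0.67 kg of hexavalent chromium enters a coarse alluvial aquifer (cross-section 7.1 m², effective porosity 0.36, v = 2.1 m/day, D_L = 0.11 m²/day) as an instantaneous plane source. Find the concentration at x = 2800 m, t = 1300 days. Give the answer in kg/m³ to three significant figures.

1.18e-06 kg/m³

For an instantaneous plane source, C(x,t) = M/(n_e·A·√(4πDt)) · exp(−(x−vt)²/(4Dt)), with n_e·A the pore (flow) area.
Plume center vt = 2.1 × 1300 = 2730 m, so the well at 2800 m is 70 m downgradient of the peak.
√(4πDt) = 42.39 m, giving peak height M/(n_e·A·√(4πDt)) = 0.67/(0.36 × 7.1 × 42.39) = 0.006184 kg/m³.
(x−vt)²/(4Dt) = (70)²/(4 × 0.11 × 1300) = 8.566; exp(−8.566) = 0.0001905.
C = 0.006184 × 0.0001905 = 1.18e-06 kg/m³.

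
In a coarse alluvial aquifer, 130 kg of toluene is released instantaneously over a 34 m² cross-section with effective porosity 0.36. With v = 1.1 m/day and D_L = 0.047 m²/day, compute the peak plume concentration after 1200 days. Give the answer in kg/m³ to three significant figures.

0.399 kg/m³

The peak of an instantaneous 1D plume sits at x = vt; there the Gaussian factor is 1 and C_max = M/(n_e·A·√(4πDt)), where n_e·A is the pore area the mass is dissolved in.
√(4πDt) = √(4π × 0.047 × 1200) = 26.62 m, so C_max = 130/(0.36 × 34 × 26.62) = 0.399 kg/m³.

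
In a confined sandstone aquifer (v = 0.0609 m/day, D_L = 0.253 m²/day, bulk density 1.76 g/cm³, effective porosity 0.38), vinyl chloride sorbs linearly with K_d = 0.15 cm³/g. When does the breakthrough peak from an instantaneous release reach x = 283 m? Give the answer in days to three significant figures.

7760 days

Retardation factor R = 1 + ρ_b·K_d/n = 1 + 1.76 × 0.15/0.38 = 1.695.
Sorption retards both mechanisms: v_R = v/R = 0.03593 m/day, D_R = D/R = 0.1493 m²/day.
Peak time from v_R²t² + 2D_R t − x² = 0: t = (√(D_R² + v_R²x²) − D_R)/v_R².
√(D_R² + v_R²x²) = √(0.1493² + 0.03593² × 283²) = 10.17; v_R² = 0.001291.
t = (10.17 − 0.1493)/0.001291 = 7760 days.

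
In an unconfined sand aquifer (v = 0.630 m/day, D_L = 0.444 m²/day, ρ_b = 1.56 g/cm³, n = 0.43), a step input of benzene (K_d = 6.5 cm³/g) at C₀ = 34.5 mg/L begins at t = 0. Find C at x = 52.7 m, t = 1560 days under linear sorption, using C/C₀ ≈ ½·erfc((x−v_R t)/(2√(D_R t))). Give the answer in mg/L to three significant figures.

1.56 mg/L

Retardation factor R = 1 + ρ_b·K_d/n = 1 + 1.56 × 6.5/0.43 = 24.58.
Sorption retards both mechanisms: v_R = v/R = 0.02563 m/day, D_R = D/R = 0.01806 m²/day.
v_R·t = 0.02563 × 1560 = 39.9828 m; 2√(D_R t) = 10.62 m; argument = (52.7 − 39.9828)/10.62 = 1.197.
C = C₀ × ½·erfc(1.197) = 34.5 × 0.04525 = 1.56 mg/L.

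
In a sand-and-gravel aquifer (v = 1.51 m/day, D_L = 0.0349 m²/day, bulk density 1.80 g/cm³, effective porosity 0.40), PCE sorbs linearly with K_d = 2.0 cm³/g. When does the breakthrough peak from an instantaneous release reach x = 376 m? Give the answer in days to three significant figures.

Retardation factor R = 1 + ρ_b·K_d/n = 1 + 1.80 × 2.0/0.40 = 10.00.
Sorption retards both mechanisms: v_R = v/R = 0.1510 m/day, D_R = D/R = 0.003490 m²/day.
Peak time from v_R²t² + 2D_R t − x² = 0: t = (√(D_R² + v_R²x²) − D_R)/v_R².
√(D_R² + v_R²x²) = √(0.003490² + 0.1510² × 376²) = 56.78; v_R² = 0.02280.
t = (56.78 − 0.003490)/0.02280 = 2490 days.

2490 days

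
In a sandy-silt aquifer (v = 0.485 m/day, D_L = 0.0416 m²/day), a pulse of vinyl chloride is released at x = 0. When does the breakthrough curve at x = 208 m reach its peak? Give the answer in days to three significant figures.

429 days

For the 1D instantaneous-source solution, setting ∂C/∂t = 0 at fixed x gives v²t² + 2Dt − x² = 0, so t = (√(D² + v²x²) − D)/v².
√(D² + v²x²) = √(0.0416² + 0.485² × 208²) = 100.9; v² = 0.235225.
t = (100.9 − 0.0416)/0.235225 = 429 days (vs. the pure-advection estimate x/v = 429 d).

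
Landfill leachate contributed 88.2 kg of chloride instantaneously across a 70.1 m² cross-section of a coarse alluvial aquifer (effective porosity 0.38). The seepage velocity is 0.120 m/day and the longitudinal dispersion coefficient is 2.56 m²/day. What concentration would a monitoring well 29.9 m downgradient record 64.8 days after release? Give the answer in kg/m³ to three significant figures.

0.0347 kg/m³

For an instantaneous plane source, C(x,t) = M/(n_e·A·√(4πDt)) · exp(−(x−vt)²/(4Dt)), with n_e·A the pore (flow) area.
Plume center vt = 0.120 × 64.8 = 7.776 m, so the well at 29.9 m is 22.124 m downgradient of the peak.
√(4πDt) = 45.66 m, giving peak height M/(n_e·A·√(4πDt)) = 88.2/(0.38 × 70.1 × 45.66) = 0.07252 kg/m³.
(x−vt)²/(4Dt) = (22.124)²/(4 × 2.56 × 64.8) = 0.7377; exp(−0.7377) = 0.4782.
C = 0.07252 × 0.4782 = 0.0347 kg/m³.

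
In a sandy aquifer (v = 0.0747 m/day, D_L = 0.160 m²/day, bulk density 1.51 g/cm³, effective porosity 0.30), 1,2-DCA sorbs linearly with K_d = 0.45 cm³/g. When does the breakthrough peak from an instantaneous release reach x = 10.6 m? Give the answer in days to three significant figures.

Retardation factor R = 1 + ρ_b·K_d/n = 1 + 1.51 × 0.45/0.30 = 3.265.
Sorption retards both mechanisms: v_R = v/R = 0.02288 m/day, D_R = D/R = 0.04900 m²/day.
Peak time from v_R²t² + 2D_R t − x² = 0: t = (√(D_R² + v_R²x²) − D_R)/v_R².
√(D_R² + v_R²x²) = √(0.04900² + 0.02288² × 10.6²) = 0.2474; v_R² = 0.0005235.
t = (0.2474 − 0.04900)/0.0005235 = 379 days.

379 days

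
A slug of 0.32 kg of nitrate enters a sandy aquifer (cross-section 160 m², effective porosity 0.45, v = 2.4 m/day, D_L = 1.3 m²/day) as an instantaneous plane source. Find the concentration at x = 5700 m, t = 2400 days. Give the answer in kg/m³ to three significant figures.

1.68e-05 kg/m³

For an instantaneous plane source, C(x,t) = M/(n_e·A·√(4πDt)) · exp(−(x−vt)²/(4Dt)), with n_e·A the pore (flow) area.
Plume center vt = 2.4 × 2400 = 5760 m, so the well at 5700 m is 60 m upgradient of the peak.
√(4πDt) = 198.0 m, giving peak height M/(n_e·A·√(4πDt)) = 0.32/(0.45 × 160 × 198.0) = 2.245e-05 kg/m³.
(x−vt)²/(4Dt) = (-60)²/(4 × 1.3 × 2400) = 0.2885; exp(−0.2885) = 0.7494.
C = 2.245e-05 × 0.7494 = 1.68e-05 kg/m³.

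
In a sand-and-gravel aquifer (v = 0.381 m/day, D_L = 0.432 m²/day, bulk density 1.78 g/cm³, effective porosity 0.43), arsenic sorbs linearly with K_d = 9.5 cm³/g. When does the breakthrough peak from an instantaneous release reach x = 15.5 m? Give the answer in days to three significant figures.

1520 days

Retardation factor R = 1 + ρ_b·K_d/n = 1 + 1.78 × 9.5/0.43 = 40.33.
Sorption retards both mechanisms: v_R = v/R = 0.009447 m/day, D_R = D/R = 0.01071 m²/day.
Peak time from v_R²t² + 2D_R t − x² = 0: t = (√(D_R² + v_R²x²) − D_R)/v_R².
√(D_R² + v_R²x²) = √(0.01071² + 0.009447² × 15.5²) = 0.1468; v_R² = 8.925e-05.
t = (0.1468 − 0.01071)/8.925e-05 = 1520 days.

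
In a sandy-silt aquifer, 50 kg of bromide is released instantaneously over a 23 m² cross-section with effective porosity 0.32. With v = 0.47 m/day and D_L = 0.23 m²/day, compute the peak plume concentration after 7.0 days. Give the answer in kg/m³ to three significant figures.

The peak of an instantaneous 1D plume sits at x = vt; there the Gaussian factor is 1 and C_max = M/(n_e·A·√(4πDt)), where n_e·A is the pore area the mass is dissolved in.
√(4πDt) = √(4π × 0.23 × 7.0) = 4.498 m, so C_max = 50/(0.32 × 23 × 4.498) = 1.51 kg/m³.

1.51 kg/m³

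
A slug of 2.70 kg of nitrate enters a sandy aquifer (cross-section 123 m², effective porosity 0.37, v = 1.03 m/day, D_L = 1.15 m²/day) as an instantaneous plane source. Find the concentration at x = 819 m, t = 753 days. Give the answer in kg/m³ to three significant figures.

0.000330 kg/m³

For an instantaneous plane source, C(x,t) = M/(n_e·A·√(4πDt)) · exp(−(x−vt)²/(4Dt)), with n_e·A the pore (flow) area.
Plume center vt = 1.03 × 753 = 775.59 m, so the well at 819 m is 43.41 m downgradient of the peak.
√(4πDt) = 104.3 m, giving peak height M/(n_e·A·√(4πDt)) = 2.70/(0.37 × 123 × 104.3) = 0.0005688 kg/m³.
(x−vt)²/(4Dt) = (43.41)²/(4 × 1.15 × 753) = 0.5440; exp(−0.5440) = 0.5804.
C = 0.0005688 × 0.5804 = 0.000330 kg/m³.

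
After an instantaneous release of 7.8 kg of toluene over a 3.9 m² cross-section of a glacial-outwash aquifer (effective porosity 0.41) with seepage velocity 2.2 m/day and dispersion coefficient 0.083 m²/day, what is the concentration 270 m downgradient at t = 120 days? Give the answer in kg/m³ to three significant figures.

0.177 kg/m³

For an instantaneous plane source, C(x,t) = M/(n_e·A·√(4πDt)) · exp(−(x−vt)²/(4Dt)), with n_e·A the pore (flow) area.
Plume center vt = 2.2 × 120 = 264 m, so the well at 270 m is 6 m downgradient of the peak.
√(4πDt) = 11.19 m, giving peak height M/(n_e·A·√(4πDt)) = 7.8/(0.41 × 3.9 × 11.19) = 0.4359 kg/m³.
(x−vt)²/(4Dt) = (6)²/(4 × 0.083 × 120) = 0.9036; exp(−0.9036) = 0.4051.
C = 0.4359 × 0.4051 = 0.177 kg/m³.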